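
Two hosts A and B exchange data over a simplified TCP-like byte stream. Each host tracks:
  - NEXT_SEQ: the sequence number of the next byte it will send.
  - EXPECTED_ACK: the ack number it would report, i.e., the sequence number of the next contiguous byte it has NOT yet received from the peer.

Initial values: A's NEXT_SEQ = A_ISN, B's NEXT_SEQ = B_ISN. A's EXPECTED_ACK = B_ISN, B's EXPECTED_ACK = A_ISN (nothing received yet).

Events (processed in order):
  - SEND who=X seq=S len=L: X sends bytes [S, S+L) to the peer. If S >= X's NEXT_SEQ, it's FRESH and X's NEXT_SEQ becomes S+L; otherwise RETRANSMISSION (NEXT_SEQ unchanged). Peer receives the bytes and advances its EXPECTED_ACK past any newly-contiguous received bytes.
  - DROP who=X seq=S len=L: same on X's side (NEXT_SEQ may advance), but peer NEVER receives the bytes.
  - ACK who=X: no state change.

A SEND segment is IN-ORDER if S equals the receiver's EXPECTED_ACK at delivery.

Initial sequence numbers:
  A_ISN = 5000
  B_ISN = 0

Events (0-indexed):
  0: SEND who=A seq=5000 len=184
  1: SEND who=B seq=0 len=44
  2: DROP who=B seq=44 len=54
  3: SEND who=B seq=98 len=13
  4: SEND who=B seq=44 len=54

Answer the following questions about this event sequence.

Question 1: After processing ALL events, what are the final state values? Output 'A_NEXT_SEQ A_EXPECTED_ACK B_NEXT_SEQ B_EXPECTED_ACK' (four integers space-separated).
After event 0: A_seq=5184 A_ack=0 B_seq=0 B_ack=5184
After event 1: A_seq=5184 A_ack=44 B_seq=44 B_ack=5184
After event 2: A_seq=5184 A_ack=44 B_seq=98 B_ack=5184
After event 3: A_seq=5184 A_ack=44 B_seq=111 B_ack=5184
After event 4: A_seq=5184 A_ack=111 B_seq=111 B_ack=5184

Answer: 5184 111 111 5184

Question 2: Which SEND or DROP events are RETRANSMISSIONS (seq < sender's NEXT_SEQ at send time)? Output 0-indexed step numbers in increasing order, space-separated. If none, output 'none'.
Answer: 4

Derivation:
Step 0: SEND seq=5000 -> fresh
Step 1: SEND seq=0 -> fresh
Step 2: DROP seq=44 -> fresh
Step 3: SEND seq=98 -> fresh
Step 4: SEND seq=44 -> retransmit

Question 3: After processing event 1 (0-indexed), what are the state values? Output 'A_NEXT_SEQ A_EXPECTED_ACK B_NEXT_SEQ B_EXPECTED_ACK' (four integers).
After event 0: A_seq=5184 A_ack=0 B_seq=0 B_ack=5184
After event 1: A_seq=5184 A_ack=44 B_seq=44 B_ack=5184

5184 44 44 5184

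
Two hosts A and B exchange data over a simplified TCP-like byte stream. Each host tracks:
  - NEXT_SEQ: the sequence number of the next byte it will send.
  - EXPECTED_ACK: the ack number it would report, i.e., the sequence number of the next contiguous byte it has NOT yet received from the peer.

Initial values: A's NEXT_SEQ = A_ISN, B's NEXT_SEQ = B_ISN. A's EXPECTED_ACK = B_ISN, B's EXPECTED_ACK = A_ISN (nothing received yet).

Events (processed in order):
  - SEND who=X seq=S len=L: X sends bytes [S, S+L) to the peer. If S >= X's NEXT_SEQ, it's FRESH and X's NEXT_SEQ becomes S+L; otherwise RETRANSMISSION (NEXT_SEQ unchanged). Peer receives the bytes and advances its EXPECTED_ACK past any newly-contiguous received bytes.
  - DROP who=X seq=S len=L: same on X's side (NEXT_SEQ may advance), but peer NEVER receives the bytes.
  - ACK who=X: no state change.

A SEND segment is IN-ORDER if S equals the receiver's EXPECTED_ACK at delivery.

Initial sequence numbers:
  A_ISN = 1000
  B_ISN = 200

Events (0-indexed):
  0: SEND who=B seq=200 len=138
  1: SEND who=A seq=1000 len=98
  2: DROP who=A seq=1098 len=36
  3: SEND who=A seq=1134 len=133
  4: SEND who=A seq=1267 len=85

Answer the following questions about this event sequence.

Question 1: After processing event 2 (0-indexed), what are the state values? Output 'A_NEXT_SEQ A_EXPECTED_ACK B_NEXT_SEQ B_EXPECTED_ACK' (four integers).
After event 0: A_seq=1000 A_ack=338 B_seq=338 B_ack=1000
After event 1: A_seq=1098 A_ack=338 B_seq=338 B_ack=1098
After event 2: A_seq=1134 A_ack=338 B_seq=338 B_ack=1098

1134 338 338 1098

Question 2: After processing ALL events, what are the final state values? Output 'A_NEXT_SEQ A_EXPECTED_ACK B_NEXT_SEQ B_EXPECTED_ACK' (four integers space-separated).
Answer: 1352 338 338 1098

Derivation:
After event 0: A_seq=1000 A_ack=338 B_seq=338 B_ack=1000
After event 1: A_seq=1098 A_ack=338 B_seq=338 B_ack=1098
After event 2: A_seq=1134 A_ack=338 B_seq=338 B_ack=1098
After event 3: A_seq=1267 A_ack=338 B_seq=338 B_ack=1098
After event 4: A_seq=1352 A_ack=338 B_seq=338 B_ack=1098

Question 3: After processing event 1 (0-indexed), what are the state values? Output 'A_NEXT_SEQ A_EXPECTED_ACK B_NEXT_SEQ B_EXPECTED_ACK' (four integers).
After event 0: A_seq=1000 A_ack=338 B_seq=338 B_ack=1000
After event 1: A_seq=1098 A_ack=338 B_seq=338 B_ack=1098

1098 338 338 1098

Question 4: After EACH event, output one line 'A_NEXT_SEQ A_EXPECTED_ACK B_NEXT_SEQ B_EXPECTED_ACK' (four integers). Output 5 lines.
1000 338 338 1000
1098 338 338 1098
1134 338 338 1098
1267 338 338 1098
1352 338 338 1098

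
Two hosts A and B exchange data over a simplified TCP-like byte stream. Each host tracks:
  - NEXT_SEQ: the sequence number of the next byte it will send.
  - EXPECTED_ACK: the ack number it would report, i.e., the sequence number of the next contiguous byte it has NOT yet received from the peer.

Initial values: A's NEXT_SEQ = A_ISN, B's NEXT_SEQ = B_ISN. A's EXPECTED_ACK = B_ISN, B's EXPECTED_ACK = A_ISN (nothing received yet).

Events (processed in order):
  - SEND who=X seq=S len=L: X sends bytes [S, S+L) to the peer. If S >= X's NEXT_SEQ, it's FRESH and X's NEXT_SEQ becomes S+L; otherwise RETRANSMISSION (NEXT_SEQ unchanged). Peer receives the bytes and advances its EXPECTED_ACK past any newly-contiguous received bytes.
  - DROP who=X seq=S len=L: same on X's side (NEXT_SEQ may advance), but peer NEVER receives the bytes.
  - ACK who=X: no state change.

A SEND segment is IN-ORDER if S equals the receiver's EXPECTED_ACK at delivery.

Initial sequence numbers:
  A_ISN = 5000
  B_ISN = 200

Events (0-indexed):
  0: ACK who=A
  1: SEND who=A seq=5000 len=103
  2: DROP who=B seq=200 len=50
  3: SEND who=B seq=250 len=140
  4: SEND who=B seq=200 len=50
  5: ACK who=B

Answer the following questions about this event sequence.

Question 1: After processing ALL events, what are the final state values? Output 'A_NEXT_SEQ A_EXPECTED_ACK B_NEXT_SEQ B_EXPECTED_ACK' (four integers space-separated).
After event 0: A_seq=5000 A_ack=200 B_seq=200 B_ack=5000
After event 1: A_seq=5103 A_ack=200 B_seq=200 B_ack=5103
After event 2: A_seq=5103 A_ack=200 B_seq=250 B_ack=5103
After event 3: A_seq=5103 A_ack=200 B_seq=390 B_ack=5103
After event 4: A_seq=5103 A_ack=390 B_seq=390 B_ack=5103
After event 5: A_seq=5103 A_ack=390 B_seq=390 B_ack=5103

Answer: 5103 390 390 5103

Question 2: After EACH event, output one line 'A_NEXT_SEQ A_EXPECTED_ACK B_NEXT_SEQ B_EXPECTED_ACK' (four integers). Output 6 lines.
5000 200 200 5000
5103 200 200 5103
5103 200 250 5103
5103 200 390 5103
5103 390 390 5103
5103 390 390 5103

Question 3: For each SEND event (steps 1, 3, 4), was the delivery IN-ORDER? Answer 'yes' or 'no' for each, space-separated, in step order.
Step 1: SEND seq=5000 -> in-order
Step 3: SEND seq=250 -> out-of-order
Step 4: SEND seq=200 -> in-order

Answer: yes no yes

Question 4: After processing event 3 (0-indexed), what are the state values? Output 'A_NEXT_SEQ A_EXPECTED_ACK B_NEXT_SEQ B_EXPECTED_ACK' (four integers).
After event 0: A_seq=5000 A_ack=200 B_seq=200 B_ack=5000
After event 1: A_seq=5103 A_ack=200 B_seq=200 B_ack=5103
After event 2: A_seq=5103 A_ack=200 B_seq=250 B_ack=5103
After event 3: A_seq=5103 A_ack=200 B_seq=390 B_ack=5103

5103 200 390 5103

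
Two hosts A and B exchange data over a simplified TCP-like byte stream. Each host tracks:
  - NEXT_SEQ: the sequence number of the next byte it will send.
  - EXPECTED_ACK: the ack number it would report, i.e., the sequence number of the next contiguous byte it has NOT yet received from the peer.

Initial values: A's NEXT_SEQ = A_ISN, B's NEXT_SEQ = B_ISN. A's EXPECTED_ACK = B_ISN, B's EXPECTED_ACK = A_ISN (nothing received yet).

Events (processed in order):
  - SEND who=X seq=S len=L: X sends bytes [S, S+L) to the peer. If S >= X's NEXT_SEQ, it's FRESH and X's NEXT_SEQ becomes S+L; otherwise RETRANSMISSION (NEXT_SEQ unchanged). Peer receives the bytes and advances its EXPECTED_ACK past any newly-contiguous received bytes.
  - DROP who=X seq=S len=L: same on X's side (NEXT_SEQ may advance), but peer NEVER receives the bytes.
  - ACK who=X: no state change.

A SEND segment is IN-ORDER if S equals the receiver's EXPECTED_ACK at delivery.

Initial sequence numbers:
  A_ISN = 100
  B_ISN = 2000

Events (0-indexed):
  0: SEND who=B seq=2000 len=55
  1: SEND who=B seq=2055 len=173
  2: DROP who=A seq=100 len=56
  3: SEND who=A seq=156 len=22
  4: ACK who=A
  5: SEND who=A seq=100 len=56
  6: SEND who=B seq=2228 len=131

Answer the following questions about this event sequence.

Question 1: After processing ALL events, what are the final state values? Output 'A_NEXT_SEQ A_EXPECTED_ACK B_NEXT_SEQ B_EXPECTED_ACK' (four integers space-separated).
Answer: 178 2359 2359 178

Derivation:
After event 0: A_seq=100 A_ack=2055 B_seq=2055 B_ack=100
After event 1: A_seq=100 A_ack=2228 B_seq=2228 B_ack=100
After event 2: A_seq=156 A_ack=2228 B_seq=2228 B_ack=100
After event 3: A_seq=178 A_ack=2228 B_seq=2228 B_ack=100
After event 4: A_seq=178 A_ack=2228 B_seq=2228 B_ack=100
After event 5: A_seq=178 A_ack=2228 B_seq=2228 B_ack=178
After event 6: A_seq=178 A_ack=2359 B_seq=2359 B_ack=178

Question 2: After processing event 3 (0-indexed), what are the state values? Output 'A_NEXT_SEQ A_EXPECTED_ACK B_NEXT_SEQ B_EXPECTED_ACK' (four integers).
After event 0: A_seq=100 A_ack=2055 B_seq=2055 B_ack=100
After event 1: A_seq=100 A_ack=2228 B_seq=2228 B_ack=100
After event 2: A_seq=156 A_ack=2228 B_seq=2228 B_ack=100
After event 3: A_seq=178 A_ack=2228 B_seq=2228 B_ack=100

178 2228 2228 100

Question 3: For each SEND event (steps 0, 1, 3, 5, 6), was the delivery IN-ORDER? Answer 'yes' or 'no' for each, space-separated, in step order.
Answer: yes yes no yes yes

Derivation:
Step 0: SEND seq=2000 -> in-order
Step 1: SEND seq=2055 -> in-order
Step 3: SEND seq=156 -> out-of-order
Step 5: SEND seq=100 -> in-order
Step 6: SEND seq=2228 -> in-order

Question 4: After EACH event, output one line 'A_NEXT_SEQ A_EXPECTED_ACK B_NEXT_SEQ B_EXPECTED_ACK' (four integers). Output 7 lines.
100 2055 2055 100
100 2228 2228 100
156 2228 2228 100
178 2228 2228 100
178 2228 2228 100
178 2228 2228 178
178 2359 2359 178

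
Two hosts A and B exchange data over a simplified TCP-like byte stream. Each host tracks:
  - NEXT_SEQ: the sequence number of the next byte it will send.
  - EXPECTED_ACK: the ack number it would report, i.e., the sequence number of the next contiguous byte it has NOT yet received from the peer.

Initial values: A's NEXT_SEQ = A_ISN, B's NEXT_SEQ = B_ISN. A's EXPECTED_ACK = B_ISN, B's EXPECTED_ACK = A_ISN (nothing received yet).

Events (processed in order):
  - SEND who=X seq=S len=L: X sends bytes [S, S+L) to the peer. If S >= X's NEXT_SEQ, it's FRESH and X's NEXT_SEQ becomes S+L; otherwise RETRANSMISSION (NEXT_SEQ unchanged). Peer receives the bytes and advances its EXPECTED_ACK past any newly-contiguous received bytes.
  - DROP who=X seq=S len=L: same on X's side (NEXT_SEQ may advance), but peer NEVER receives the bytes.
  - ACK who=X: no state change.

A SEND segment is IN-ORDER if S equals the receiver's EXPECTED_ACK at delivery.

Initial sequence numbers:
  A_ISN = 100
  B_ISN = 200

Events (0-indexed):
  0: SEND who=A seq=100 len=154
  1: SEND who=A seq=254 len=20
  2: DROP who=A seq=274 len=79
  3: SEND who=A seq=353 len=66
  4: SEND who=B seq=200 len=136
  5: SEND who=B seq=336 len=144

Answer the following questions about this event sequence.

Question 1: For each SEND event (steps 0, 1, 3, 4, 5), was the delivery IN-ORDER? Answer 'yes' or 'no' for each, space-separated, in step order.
Step 0: SEND seq=100 -> in-order
Step 1: SEND seq=254 -> in-order
Step 3: SEND seq=353 -> out-of-order
Step 4: SEND seq=200 -> in-order
Step 5: SEND seq=336 -> in-order

Answer: yes yes no yes yes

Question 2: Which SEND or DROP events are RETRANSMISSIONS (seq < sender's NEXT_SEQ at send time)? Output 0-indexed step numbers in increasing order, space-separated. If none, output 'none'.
Step 0: SEND seq=100 -> fresh
Step 1: SEND seq=254 -> fresh
Step 2: DROP seq=274 -> fresh
Step 3: SEND seq=353 -> fresh
Step 4: SEND seq=200 -> fresh
Step 5: SEND seq=336 -> fresh

Answer: none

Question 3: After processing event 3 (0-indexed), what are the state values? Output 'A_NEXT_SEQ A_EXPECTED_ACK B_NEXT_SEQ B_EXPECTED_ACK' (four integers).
After event 0: A_seq=254 A_ack=200 B_seq=200 B_ack=254
After event 1: A_seq=274 A_ack=200 B_seq=200 B_ack=274
After event 2: A_seq=353 A_ack=200 B_seq=200 B_ack=274
After event 3: A_seq=419 A_ack=200 B_seq=200 B_ack=274

419 200 200 274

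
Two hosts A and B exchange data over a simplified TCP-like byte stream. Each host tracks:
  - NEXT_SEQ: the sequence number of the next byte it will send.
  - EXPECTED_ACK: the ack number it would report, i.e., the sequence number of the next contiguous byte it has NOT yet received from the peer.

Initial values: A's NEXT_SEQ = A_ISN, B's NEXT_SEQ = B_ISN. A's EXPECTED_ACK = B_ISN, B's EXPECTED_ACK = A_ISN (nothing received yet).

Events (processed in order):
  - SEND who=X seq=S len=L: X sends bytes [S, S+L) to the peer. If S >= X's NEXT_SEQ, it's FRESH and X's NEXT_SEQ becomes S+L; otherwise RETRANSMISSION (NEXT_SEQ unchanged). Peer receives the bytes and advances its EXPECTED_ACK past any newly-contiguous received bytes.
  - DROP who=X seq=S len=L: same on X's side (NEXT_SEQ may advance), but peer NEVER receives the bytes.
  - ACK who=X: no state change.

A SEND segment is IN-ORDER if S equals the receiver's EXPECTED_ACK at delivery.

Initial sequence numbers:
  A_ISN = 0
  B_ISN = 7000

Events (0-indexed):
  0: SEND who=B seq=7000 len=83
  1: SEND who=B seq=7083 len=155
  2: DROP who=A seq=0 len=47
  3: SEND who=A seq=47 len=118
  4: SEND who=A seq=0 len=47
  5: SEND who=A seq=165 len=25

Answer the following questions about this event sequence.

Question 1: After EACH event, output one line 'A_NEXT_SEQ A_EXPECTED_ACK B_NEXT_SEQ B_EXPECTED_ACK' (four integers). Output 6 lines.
0 7083 7083 0
0 7238 7238 0
47 7238 7238 0
165 7238 7238 0
165 7238 7238 165
190 7238 7238 190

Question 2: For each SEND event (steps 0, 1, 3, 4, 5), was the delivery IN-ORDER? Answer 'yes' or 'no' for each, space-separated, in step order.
Answer: yes yes no yes yes

Derivation:
Step 0: SEND seq=7000 -> in-order
Step 1: SEND seq=7083 -> in-order
Step 3: SEND seq=47 -> out-of-order
Step 4: SEND seq=0 -> in-order
Step 5: SEND seq=165 -> in-order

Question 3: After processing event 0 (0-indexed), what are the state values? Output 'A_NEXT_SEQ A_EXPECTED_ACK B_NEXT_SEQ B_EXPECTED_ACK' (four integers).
After event 0: A_seq=0 A_ack=7083 B_seq=7083 B_ack=0

0 7083 7083 0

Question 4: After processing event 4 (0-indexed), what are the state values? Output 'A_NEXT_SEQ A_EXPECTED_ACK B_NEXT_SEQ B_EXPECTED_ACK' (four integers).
After event 0: A_seq=0 A_ack=7083 B_seq=7083 B_ack=0
After event 1: A_seq=0 A_ack=7238 B_seq=7238 B_ack=0
After event 2: A_seq=47 A_ack=7238 B_seq=7238 B_ack=0
After event 3: A_seq=165 A_ack=7238 B_seq=7238 B_ack=0
After event 4: A_seq=165 A_ack=7238 B_seq=7238 B_ack=165

165 7238 7238 165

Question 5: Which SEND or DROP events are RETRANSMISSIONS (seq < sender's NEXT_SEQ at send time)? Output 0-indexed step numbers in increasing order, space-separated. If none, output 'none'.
Step 0: SEND seq=7000 -> fresh
Step 1: SEND seq=7083 -> fresh
Step 2: DROP seq=0 -> fresh
Step 3: SEND seq=47 -> fresh
Step 4: SEND seq=0 -> retransmit
Step 5: SEND seq=165 -> fresh

Answer: 4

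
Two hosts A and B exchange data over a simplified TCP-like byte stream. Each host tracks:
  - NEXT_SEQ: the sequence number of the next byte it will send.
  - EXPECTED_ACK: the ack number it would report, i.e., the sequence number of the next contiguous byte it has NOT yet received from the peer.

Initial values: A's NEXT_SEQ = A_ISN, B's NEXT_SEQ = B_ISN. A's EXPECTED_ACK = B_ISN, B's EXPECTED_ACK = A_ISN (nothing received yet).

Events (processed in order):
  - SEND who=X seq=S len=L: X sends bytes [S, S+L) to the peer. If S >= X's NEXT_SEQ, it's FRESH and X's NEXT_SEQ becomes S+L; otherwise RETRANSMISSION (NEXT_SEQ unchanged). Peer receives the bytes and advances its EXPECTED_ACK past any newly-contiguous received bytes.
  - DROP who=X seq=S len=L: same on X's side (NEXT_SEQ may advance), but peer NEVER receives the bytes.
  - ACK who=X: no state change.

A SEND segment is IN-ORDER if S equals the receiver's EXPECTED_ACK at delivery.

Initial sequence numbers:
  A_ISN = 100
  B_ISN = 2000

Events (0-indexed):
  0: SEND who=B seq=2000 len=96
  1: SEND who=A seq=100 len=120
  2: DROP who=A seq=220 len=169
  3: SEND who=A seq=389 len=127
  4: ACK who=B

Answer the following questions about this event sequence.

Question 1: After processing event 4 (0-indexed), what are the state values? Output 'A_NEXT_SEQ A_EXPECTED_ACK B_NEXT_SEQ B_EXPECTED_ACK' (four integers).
After event 0: A_seq=100 A_ack=2096 B_seq=2096 B_ack=100
After event 1: A_seq=220 A_ack=2096 B_seq=2096 B_ack=220
After event 2: A_seq=389 A_ack=2096 B_seq=2096 B_ack=220
After event 3: A_seq=516 A_ack=2096 B_seq=2096 B_ack=220
After event 4: A_seq=516 A_ack=2096 B_seq=2096 B_ack=220

516 2096 2096 220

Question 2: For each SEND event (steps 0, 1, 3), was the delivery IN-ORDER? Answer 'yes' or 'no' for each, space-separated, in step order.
Step 0: SEND seq=2000 -> in-order
Step 1: SEND seq=100 -> in-order
Step 3: SEND seq=389 -> out-of-order

Answer: yes yes no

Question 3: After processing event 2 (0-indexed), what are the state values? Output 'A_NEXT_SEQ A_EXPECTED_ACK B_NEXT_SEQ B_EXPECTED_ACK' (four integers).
After event 0: A_seq=100 A_ack=2096 B_seq=2096 B_ack=100
After event 1: A_seq=220 A_ack=2096 B_seq=2096 B_ack=220
After event 2: A_seq=389 A_ack=2096 B_seq=2096 B_ack=220

389 2096 2096 220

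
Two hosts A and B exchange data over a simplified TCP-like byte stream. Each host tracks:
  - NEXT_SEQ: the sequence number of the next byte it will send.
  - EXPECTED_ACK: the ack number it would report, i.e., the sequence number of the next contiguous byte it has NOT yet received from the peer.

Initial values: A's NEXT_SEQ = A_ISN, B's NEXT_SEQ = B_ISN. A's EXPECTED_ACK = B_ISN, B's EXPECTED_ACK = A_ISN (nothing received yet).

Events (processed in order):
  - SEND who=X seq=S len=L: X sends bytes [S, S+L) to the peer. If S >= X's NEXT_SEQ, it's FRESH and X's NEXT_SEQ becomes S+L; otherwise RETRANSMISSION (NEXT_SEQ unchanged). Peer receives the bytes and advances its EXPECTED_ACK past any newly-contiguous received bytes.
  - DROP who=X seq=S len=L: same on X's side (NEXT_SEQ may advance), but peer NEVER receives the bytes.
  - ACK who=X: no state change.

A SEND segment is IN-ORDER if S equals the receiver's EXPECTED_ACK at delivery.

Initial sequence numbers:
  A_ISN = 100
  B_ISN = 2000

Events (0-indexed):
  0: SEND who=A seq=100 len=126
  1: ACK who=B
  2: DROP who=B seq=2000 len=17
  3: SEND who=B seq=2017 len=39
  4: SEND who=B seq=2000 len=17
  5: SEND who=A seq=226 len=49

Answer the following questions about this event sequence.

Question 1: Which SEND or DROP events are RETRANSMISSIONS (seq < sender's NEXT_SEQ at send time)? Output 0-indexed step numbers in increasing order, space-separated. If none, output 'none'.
Step 0: SEND seq=100 -> fresh
Step 2: DROP seq=2000 -> fresh
Step 3: SEND seq=2017 -> fresh
Step 4: SEND seq=2000 -> retransmit
Step 5: SEND seq=226 -> fresh

Answer: 4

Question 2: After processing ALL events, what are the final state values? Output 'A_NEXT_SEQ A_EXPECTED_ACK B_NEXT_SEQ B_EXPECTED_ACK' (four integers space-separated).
Answer: 275 2056 2056 275

Derivation:
After event 0: A_seq=226 A_ack=2000 B_seq=2000 B_ack=226
After event 1: A_seq=226 A_ack=2000 B_seq=2000 B_ack=226
After event 2: A_seq=226 A_ack=2000 B_seq=2017 B_ack=226
After event 3: A_seq=226 A_ack=2000 B_seq=2056 B_ack=226
After event 4: A_seq=226 A_ack=2056 B_seq=2056 B_ack=226
After event 5: A_seq=275 A_ack=2056 B_seq=2056 B_ack=275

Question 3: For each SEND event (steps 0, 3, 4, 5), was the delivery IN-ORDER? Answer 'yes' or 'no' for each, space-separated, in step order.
Step 0: SEND seq=100 -> in-order
Step 3: SEND seq=2017 -> out-of-order
Step 4: SEND seq=2000 -> in-order
Step 5: SEND seq=226 -> in-order

Answer: yes no yes yes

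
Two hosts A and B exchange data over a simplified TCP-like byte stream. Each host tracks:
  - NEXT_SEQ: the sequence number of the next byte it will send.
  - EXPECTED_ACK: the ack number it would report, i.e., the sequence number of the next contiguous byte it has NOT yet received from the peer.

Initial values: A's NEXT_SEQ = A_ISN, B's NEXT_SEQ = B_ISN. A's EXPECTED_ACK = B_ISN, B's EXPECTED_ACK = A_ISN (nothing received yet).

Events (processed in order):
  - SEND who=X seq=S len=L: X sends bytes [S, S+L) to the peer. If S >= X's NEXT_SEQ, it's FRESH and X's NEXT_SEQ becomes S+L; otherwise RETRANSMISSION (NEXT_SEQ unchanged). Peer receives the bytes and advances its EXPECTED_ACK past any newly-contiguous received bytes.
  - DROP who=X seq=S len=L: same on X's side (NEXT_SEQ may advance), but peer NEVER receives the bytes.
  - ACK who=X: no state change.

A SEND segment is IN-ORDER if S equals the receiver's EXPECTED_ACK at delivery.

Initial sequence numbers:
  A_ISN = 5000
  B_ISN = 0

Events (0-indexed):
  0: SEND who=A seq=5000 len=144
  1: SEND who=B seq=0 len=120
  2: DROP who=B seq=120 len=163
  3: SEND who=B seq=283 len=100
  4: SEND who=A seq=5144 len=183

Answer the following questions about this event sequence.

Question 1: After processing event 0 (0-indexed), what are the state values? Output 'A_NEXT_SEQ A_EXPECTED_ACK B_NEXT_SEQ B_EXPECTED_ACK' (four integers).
After event 0: A_seq=5144 A_ack=0 B_seq=0 B_ack=5144

5144 0 0 5144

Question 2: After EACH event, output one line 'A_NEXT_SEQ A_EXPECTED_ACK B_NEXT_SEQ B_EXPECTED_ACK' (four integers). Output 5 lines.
5144 0 0 5144
5144 120 120 5144
5144 120 283 5144
5144 120 383 5144
5327 120 383 5327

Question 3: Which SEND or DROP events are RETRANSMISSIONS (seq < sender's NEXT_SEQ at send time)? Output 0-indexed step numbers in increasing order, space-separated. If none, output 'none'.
Step 0: SEND seq=5000 -> fresh
Step 1: SEND seq=0 -> fresh
Step 2: DROP seq=120 -> fresh
Step 3: SEND seq=283 -> fresh
Step 4: SEND seq=5144 -> fresh

Answer: none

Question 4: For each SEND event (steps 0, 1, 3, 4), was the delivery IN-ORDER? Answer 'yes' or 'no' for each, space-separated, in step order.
Answer: yes yes no yes

Derivation:
Step 0: SEND seq=5000 -> in-order
Step 1: SEND seq=0 -> in-order
Step 3: SEND seq=283 -> out-of-order
Step 4: SEND seq=5144 -> in-order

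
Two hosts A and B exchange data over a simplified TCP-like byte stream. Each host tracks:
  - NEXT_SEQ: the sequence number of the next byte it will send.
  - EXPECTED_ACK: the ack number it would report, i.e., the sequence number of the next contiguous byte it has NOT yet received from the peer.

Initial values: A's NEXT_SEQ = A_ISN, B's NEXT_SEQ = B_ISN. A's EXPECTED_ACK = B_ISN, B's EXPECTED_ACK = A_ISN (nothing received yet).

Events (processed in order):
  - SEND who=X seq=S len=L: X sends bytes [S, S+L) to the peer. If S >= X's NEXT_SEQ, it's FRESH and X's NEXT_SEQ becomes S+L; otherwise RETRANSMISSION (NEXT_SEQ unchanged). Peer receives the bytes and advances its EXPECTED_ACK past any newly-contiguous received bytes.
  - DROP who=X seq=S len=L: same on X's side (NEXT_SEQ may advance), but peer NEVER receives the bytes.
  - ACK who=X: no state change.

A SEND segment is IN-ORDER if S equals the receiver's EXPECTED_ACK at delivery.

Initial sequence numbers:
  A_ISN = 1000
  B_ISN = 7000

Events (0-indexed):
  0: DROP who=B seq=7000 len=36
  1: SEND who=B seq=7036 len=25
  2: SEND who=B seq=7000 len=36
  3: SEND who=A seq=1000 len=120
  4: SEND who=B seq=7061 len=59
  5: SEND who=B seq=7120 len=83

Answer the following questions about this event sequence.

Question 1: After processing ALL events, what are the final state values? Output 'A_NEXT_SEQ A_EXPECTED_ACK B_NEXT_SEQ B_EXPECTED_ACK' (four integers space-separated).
After event 0: A_seq=1000 A_ack=7000 B_seq=7036 B_ack=1000
After event 1: A_seq=1000 A_ack=7000 B_seq=7061 B_ack=1000
After event 2: A_seq=1000 A_ack=7061 B_seq=7061 B_ack=1000
After event 3: A_seq=1120 A_ack=7061 B_seq=7061 B_ack=1120
After event 4: A_seq=1120 A_ack=7120 B_seq=7120 B_ack=1120
After event 5: A_seq=1120 A_ack=7203 B_seq=7203 B_ack=1120

Answer: 1120 7203 7203 1120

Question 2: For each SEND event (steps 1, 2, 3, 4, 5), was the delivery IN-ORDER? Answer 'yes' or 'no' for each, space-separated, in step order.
Answer: no yes yes yes yes

Derivation:
Step 1: SEND seq=7036 -> out-of-order
Step 2: SEND seq=7000 -> in-order
Step 3: SEND seq=1000 -> in-order
Step 4: SEND seq=7061 -> in-order
Step 5: SEND seq=7120 -> in-order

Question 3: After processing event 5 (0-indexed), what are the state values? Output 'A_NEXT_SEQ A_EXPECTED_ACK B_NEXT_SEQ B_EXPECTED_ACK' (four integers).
After event 0: A_seq=1000 A_ack=7000 B_seq=7036 B_ack=1000
After event 1: A_seq=1000 A_ack=7000 B_seq=7061 B_ack=1000
After event 2: A_seq=1000 A_ack=7061 B_seq=7061 B_ack=1000
After event 3: A_seq=1120 A_ack=7061 B_seq=7061 B_ack=1120
After event 4: A_seq=1120 A_ack=7120 B_seq=7120 B_ack=1120
After event 5: A_seq=1120 A_ack=7203 B_seq=7203 B_ack=1120

1120 7203 7203 1120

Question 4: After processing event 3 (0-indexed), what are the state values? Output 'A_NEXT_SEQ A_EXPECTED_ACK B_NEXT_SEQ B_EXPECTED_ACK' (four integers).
After event 0: A_seq=1000 A_ack=7000 B_seq=7036 B_ack=1000
After event 1: A_seq=1000 A_ack=7000 B_seq=7061 B_ack=1000
After event 2: A_seq=1000 A_ack=7061 B_seq=7061 B_ack=1000
After event 3: A_seq=1120 A_ack=7061 B_seq=7061 B_ack=1120

1120 7061 7061 1120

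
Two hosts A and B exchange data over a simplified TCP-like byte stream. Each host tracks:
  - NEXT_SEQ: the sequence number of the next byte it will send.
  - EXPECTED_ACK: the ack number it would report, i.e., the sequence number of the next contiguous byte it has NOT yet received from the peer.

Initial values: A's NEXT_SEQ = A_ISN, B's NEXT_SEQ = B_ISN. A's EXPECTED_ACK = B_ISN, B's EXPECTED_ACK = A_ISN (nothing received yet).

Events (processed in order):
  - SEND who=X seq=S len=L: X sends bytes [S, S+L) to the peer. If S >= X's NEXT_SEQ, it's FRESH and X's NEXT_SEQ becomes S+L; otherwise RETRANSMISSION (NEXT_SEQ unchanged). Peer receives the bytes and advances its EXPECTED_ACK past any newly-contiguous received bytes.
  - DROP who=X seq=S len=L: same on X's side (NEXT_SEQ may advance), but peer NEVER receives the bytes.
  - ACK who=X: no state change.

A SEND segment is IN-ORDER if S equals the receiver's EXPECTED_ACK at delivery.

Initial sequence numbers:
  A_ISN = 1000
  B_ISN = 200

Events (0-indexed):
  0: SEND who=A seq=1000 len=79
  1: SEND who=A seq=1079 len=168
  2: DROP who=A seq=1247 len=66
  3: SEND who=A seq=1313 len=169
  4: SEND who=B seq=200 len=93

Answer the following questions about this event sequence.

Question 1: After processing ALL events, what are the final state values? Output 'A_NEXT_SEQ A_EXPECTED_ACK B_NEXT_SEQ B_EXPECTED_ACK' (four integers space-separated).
After event 0: A_seq=1079 A_ack=200 B_seq=200 B_ack=1079
After event 1: A_seq=1247 A_ack=200 B_seq=200 B_ack=1247
After event 2: A_seq=1313 A_ack=200 B_seq=200 B_ack=1247
After event 3: A_seq=1482 A_ack=200 B_seq=200 B_ack=1247
After event 4: A_seq=1482 A_ack=293 B_seq=293 B_ack=1247

Answer: 1482 293 293 1247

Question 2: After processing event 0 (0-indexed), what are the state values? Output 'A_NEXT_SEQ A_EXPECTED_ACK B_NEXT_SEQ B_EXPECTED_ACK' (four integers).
After event 0: A_seq=1079 A_ack=200 B_seq=200 B_ack=1079

1079 200 200 1079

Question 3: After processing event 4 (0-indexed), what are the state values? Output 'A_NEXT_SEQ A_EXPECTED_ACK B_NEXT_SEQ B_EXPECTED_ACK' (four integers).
After event 0: A_seq=1079 A_ack=200 B_seq=200 B_ack=1079
After event 1: A_seq=1247 A_ack=200 B_seq=200 B_ack=1247
After event 2: A_seq=1313 A_ack=200 B_seq=200 B_ack=1247
After event 3: A_seq=1482 A_ack=200 B_seq=200 B_ack=1247
After event 4: A_seq=1482 A_ack=293 B_seq=293 B_ack=1247

1482 293 293 1247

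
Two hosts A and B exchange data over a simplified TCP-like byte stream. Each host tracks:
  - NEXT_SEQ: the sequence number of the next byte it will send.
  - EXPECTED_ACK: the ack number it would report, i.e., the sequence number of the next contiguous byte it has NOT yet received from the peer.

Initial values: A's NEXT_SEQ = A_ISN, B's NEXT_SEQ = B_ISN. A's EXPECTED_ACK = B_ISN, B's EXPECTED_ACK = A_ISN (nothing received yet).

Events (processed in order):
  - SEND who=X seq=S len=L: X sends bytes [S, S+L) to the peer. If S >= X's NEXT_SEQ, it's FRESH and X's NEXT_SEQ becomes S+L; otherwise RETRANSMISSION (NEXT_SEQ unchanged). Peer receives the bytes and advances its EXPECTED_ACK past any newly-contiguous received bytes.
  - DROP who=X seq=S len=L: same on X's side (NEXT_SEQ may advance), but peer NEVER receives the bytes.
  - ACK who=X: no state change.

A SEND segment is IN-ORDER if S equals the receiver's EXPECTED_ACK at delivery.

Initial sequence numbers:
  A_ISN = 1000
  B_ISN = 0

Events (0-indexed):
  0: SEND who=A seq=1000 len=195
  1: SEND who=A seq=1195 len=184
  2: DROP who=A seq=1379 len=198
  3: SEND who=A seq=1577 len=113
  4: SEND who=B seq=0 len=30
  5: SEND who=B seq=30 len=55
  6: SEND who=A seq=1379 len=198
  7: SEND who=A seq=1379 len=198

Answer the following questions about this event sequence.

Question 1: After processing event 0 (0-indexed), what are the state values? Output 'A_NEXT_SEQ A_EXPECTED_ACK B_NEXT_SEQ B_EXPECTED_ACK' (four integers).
After event 0: A_seq=1195 A_ack=0 B_seq=0 B_ack=1195

1195 0 0 1195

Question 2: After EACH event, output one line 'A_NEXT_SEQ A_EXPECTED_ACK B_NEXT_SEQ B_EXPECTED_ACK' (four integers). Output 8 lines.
1195 0 0 1195
1379 0 0 1379
1577 0 0 1379
1690 0 0 1379
1690 30 30 1379
1690 85 85 1379
1690 85 85 1690
1690 85 85 1690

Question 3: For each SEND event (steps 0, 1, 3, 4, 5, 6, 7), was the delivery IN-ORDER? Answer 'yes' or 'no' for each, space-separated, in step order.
Step 0: SEND seq=1000 -> in-order
Step 1: SEND seq=1195 -> in-order
Step 3: SEND seq=1577 -> out-of-order
Step 4: SEND seq=0 -> in-order
Step 5: SEND seq=30 -> in-order
Step 6: SEND seq=1379 -> in-order
Step 7: SEND seq=1379 -> out-of-order

Answer: yes yes no yes yes yes no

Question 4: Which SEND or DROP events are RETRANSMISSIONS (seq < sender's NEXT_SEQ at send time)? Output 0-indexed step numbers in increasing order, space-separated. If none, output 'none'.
Answer: 6 7

Derivation:
Step 0: SEND seq=1000 -> fresh
Step 1: SEND seq=1195 -> fresh
Step 2: DROP seq=1379 -> fresh
Step 3: SEND seq=1577 -> fresh
Step 4: SEND seq=0 -> fresh
Step 5: SEND seq=30 -> fresh
Step 6: SEND seq=1379 -> retransmit
Step 7: SEND seq=1379 -> retransmit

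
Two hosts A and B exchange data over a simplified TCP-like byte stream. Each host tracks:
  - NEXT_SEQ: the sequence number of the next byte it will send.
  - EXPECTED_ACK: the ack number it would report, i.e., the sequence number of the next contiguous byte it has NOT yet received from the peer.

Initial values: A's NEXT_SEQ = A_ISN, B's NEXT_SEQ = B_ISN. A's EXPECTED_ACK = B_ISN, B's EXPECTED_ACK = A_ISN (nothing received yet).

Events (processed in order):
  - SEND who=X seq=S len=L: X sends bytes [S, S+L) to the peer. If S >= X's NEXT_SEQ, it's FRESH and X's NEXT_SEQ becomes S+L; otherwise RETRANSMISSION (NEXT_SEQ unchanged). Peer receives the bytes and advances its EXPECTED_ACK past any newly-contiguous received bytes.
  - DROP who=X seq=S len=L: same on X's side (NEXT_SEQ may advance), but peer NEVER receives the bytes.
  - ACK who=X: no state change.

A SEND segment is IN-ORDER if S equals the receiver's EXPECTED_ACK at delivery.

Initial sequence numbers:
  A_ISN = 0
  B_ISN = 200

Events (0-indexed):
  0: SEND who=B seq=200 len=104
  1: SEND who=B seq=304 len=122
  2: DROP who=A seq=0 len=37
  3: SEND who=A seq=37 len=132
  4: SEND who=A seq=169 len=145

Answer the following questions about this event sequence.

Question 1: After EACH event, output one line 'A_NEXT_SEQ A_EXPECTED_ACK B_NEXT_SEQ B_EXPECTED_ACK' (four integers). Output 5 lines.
0 304 304 0
0 426 426 0
37 426 426 0
169 426 426 0
314 426 426 0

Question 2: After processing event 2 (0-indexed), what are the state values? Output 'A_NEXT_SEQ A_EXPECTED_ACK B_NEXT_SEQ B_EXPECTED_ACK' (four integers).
After event 0: A_seq=0 A_ack=304 B_seq=304 B_ack=0
After event 1: A_seq=0 A_ack=426 B_seq=426 B_ack=0
After event 2: A_seq=37 A_ack=426 B_seq=426 B_ack=0

37 426 426 0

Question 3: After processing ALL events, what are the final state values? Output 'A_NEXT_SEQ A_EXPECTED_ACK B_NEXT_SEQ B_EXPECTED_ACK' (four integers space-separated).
After event 0: A_seq=0 A_ack=304 B_seq=304 B_ack=0
After event 1: A_seq=0 A_ack=426 B_seq=426 B_ack=0
After event 2: A_seq=37 A_ack=426 B_seq=426 B_ack=0
After event 3: A_seq=169 A_ack=426 B_seq=426 B_ack=0
After event 4: A_seq=314 A_ack=426 B_seq=426 B_ack=0

Answer: 314 426 426 0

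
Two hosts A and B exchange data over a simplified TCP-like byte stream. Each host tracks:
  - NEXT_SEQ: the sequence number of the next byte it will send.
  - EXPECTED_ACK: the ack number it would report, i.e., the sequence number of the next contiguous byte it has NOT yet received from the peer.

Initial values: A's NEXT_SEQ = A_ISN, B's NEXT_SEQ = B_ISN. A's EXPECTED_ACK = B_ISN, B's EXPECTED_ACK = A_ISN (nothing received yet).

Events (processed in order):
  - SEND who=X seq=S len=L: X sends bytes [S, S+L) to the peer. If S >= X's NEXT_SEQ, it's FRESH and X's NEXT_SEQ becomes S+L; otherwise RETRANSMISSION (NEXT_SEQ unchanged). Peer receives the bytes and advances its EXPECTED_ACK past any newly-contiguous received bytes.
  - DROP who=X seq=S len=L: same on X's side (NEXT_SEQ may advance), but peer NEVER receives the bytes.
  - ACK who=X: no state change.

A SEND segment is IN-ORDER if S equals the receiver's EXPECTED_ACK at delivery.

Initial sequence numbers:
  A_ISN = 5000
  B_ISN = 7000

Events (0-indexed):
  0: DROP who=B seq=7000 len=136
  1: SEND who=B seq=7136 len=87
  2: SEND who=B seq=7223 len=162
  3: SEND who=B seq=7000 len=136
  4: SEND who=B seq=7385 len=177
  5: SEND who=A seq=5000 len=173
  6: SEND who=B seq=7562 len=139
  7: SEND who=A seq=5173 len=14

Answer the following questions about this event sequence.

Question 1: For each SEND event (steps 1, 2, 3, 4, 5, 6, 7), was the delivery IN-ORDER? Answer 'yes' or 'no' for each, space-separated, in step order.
Step 1: SEND seq=7136 -> out-of-order
Step 2: SEND seq=7223 -> out-of-order
Step 3: SEND seq=7000 -> in-order
Step 4: SEND seq=7385 -> in-order
Step 5: SEND seq=5000 -> in-order
Step 6: SEND seq=7562 -> in-order
Step 7: SEND seq=5173 -> in-order

Answer: no no yes yes yes yes yes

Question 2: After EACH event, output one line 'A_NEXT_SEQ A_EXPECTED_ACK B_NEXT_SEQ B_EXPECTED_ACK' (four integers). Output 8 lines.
5000 7000 7136 5000
5000 7000 7223 5000
5000 7000 7385 5000
5000 7385 7385 5000
5000 7562 7562 5000
5173 7562 7562 5173
5173 7701 7701 5173
5187 7701 7701 5187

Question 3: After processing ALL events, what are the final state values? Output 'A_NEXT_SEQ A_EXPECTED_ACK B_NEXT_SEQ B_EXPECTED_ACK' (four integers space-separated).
Answer: 5187 7701 7701 5187

Derivation:
After event 0: A_seq=5000 A_ack=7000 B_seq=7136 B_ack=5000
After event 1: A_seq=5000 A_ack=7000 B_seq=7223 B_ack=5000
After event 2: A_seq=5000 A_ack=7000 B_seq=7385 B_ack=5000
After event 3: A_seq=5000 A_ack=7385 B_seq=7385 B_ack=5000
After event 4: A_seq=5000 A_ack=7562 B_seq=7562 B_ack=5000
After event 5: A_seq=5173 A_ack=7562 B_seq=7562 B_ack=5173
After event 6: A_seq=5173 A_ack=7701 B_seq=7701 B_ack=5173
After event 7: A_seq=5187 A_ack=7701 B_seq=7701 B_ack=5187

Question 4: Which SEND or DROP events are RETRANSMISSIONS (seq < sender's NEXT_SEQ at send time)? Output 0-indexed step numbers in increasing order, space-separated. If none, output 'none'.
Step 0: DROP seq=7000 -> fresh
Step 1: SEND seq=7136 -> fresh
Step 2: SEND seq=7223 -> fresh
Step 3: SEND seq=7000 -> retransmit
Step 4: SEND seq=7385 -> fresh
Step 5: SEND seq=5000 -> fresh
Step 6: SEND seq=7562 -> fresh
Step 7: SEND seq=5173 -> fresh

Answer: 3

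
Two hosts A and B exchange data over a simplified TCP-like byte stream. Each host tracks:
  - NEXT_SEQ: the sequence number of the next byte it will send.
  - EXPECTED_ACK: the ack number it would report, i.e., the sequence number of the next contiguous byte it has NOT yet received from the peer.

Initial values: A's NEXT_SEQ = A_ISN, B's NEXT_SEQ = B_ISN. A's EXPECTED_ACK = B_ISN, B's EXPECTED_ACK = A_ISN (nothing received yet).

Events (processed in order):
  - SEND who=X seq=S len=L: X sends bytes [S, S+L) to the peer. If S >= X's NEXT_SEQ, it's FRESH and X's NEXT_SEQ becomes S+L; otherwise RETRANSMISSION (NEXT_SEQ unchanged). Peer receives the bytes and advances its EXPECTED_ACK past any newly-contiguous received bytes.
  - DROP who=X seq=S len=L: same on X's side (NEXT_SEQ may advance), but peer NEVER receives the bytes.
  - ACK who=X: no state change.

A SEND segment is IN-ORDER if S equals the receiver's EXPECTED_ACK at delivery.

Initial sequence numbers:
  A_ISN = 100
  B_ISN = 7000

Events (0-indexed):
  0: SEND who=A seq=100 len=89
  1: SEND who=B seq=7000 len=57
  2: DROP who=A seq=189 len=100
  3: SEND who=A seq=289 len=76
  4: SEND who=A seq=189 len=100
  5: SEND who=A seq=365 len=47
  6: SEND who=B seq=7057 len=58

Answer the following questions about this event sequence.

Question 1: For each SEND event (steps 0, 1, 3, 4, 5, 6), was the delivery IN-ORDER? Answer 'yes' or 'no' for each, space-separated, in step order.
Answer: yes yes no yes yes yes

Derivation:
Step 0: SEND seq=100 -> in-order
Step 1: SEND seq=7000 -> in-order
Step 3: SEND seq=289 -> out-of-order
Step 4: SEND seq=189 -> in-order
Step 5: SEND seq=365 -> in-order
Step 6: SEND seq=7057 -> in-order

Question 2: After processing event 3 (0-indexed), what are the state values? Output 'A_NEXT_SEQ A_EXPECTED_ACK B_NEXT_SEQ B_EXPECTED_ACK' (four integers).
After event 0: A_seq=189 A_ack=7000 B_seq=7000 B_ack=189
After event 1: A_seq=189 A_ack=7057 B_seq=7057 B_ack=189
After event 2: A_seq=289 A_ack=7057 B_seq=7057 B_ack=189
After event 3: A_seq=365 A_ack=7057 B_seq=7057 B_ack=189

365 7057 7057 189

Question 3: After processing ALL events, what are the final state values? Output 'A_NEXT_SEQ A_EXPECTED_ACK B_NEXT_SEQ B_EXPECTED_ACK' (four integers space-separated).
After event 0: A_seq=189 A_ack=7000 B_seq=7000 B_ack=189
After event 1: A_seq=189 A_ack=7057 B_seq=7057 B_ack=189
After event 2: A_seq=289 A_ack=7057 B_seq=7057 B_ack=189
After event 3: A_seq=365 A_ack=7057 B_seq=7057 B_ack=189
After event 4: A_seq=365 A_ack=7057 B_seq=7057 B_ack=365
After event 5: A_seq=412 A_ack=7057 B_seq=7057 B_ack=412
After event 6: A_seq=412 A_ack=7115 B_seq=7115 B_ack=412

Answer: 412 7115 7115 412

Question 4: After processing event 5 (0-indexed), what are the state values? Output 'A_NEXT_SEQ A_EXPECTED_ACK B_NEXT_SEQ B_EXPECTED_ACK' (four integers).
After event 0: A_seq=189 A_ack=7000 B_seq=7000 B_ack=189
After event 1: A_seq=189 A_ack=7057 B_seq=7057 B_ack=189
After event 2: A_seq=289 A_ack=7057 B_seq=7057 B_ack=189
After event 3: A_seq=365 A_ack=7057 B_seq=7057 B_ack=189
After event 4: A_seq=365 A_ack=7057 B_seq=7057 B_ack=365
After event 5: A_seq=412 A_ack=7057 B_seq=7057 B_ack=412

412 7057 7057 412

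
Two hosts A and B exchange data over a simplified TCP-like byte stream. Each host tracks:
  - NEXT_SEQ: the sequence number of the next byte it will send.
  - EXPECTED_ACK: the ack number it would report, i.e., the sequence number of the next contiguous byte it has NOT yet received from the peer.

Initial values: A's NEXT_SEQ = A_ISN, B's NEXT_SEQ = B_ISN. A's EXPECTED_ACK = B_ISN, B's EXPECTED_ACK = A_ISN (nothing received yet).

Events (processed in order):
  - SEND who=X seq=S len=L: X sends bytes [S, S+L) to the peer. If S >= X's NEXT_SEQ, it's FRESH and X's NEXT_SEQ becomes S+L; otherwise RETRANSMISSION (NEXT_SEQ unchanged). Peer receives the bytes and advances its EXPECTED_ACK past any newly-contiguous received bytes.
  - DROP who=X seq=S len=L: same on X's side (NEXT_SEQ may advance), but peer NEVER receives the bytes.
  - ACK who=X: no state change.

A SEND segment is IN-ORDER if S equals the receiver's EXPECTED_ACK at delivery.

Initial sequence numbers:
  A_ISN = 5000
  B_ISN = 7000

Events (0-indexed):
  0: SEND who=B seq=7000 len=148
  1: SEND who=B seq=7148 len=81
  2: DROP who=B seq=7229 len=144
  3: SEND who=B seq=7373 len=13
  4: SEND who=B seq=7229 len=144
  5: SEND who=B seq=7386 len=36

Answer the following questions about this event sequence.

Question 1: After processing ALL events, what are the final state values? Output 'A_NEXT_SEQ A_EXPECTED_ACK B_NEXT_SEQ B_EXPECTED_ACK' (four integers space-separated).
Answer: 5000 7422 7422 5000

Derivation:
After event 0: A_seq=5000 A_ack=7148 B_seq=7148 B_ack=5000
After event 1: A_seq=5000 A_ack=7229 B_seq=7229 B_ack=5000
After event 2: A_seq=5000 A_ack=7229 B_seq=7373 B_ack=5000
After event 3: A_seq=5000 A_ack=7229 B_seq=7386 B_ack=5000
After event 4: A_seq=5000 A_ack=7386 B_seq=7386 B_ack=5000
After event 5: A_seq=5000 A_ack=7422 B_seq=7422 B_ack=5000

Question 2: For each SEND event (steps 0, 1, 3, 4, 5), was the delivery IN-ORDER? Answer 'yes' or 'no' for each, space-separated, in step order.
Answer: yes yes no yes yes

Derivation:
Step 0: SEND seq=7000 -> in-order
Step 1: SEND seq=7148 -> in-order
Step 3: SEND seq=7373 -> out-of-order
Step 4: SEND seq=7229 -> in-order
Step 5: SEND seq=7386 -> in-order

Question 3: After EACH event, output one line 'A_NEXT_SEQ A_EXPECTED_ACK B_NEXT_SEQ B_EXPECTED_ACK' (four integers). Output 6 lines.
5000 7148 7148 5000
5000 7229 7229 5000
5000 7229 7373 5000
5000 7229 7386 5000
5000 7386 7386 5000
5000 7422 7422 5000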